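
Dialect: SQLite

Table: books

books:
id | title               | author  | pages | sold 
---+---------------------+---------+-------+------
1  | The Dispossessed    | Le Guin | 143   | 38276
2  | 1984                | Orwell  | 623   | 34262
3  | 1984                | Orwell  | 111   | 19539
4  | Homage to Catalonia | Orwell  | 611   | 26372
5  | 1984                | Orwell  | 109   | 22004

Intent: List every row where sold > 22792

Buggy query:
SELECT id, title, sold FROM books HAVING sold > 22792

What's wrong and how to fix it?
Bug: This is a non-aggregate query (no GROUP BY, no aggregates), so in SQLite the HAVING clause is invalid here; a row-level condition belongs in WHERE

Fix: Replace HAVING with WHERE since the condition applies to individual rows

Corrected query:
SELECT id, title, sold FROM books WHERE sold > 22792

Result:
id | title               | sold 
---+---------------------+------
1  | The Dispossessed    | 38276
2  | 1984                | 34262
4  | Homage to Catalonia | 26372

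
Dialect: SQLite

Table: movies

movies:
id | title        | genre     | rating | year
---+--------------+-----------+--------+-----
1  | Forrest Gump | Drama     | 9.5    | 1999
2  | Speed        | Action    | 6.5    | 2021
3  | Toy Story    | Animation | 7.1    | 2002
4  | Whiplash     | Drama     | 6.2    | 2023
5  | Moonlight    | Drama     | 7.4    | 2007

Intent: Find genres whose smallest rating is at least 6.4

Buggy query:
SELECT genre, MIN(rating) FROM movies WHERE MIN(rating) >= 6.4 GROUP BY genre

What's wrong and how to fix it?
Bug: Aggregates like MIN are computed per group after WHERE runs

Fix: Replace WHERE with HAVING after the GROUP BY

Corrected query:
SELECT genre, MIN(rating) FROM movies GROUP BY genre HAVING MIN(rating) >= 6.4

Result:
genre     | MIN(rating)
----------+------------
Action    | 6.5        
Animation | 7.1        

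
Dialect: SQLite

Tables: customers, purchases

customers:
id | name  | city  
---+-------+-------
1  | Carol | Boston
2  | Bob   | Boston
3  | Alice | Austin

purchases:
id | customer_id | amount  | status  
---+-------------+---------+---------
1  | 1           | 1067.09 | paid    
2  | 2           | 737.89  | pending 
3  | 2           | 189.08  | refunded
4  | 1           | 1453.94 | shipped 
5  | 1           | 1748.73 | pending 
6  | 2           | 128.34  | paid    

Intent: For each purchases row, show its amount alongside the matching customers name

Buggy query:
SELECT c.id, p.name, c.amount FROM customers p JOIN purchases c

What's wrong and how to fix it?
Bug: JOIN with no ON clause produces a cartesian product; every purchases row pairs with every customers row

Fix: Specify the join condition linking the foreign key to the parent id

Corrected query:
SELECT c.id, p.name, c.amount FROM customers p JOIN purchases c ON c.customer_id = p.id

Result:
id | name  | amount 
---+-------+--------
1  | Carol | 1067.09
2  | Bob   | 737.89 
3  | Bob   | 189.08 
4  | Carol | 1453.94
5  | Carol | 1748.73
6  | Bob   | 128.34 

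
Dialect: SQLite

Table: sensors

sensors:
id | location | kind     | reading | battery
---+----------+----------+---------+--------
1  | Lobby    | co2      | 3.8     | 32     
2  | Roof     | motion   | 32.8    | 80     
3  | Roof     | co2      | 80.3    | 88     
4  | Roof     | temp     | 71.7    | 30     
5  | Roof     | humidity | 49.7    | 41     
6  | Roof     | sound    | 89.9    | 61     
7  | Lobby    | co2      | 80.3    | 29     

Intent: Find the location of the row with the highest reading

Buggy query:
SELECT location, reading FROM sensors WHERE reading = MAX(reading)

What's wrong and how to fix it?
Bug: WHERE is evaluated per row; an aggregate over the whole table isn't defined there

Fix: Use a subquery: WHERE reading = (SELECT MAX(reading) FROM sensors)

Corrected query:
SELECT location, reading FROM sensors WHERE reading = (SELECT MAX(reading) FROM sensors)

Result:
location | reading
---------+--------
Roof     | 89.9   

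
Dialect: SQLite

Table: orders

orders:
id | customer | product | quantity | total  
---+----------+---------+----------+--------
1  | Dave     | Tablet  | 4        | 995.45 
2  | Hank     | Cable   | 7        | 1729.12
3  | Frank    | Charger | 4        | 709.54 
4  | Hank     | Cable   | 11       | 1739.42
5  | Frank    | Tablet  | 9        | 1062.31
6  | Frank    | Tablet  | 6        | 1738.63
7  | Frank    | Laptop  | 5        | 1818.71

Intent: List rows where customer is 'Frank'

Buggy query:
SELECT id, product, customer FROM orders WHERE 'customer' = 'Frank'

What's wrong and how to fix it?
Bug: Single quotes denote string literals in SQL; the column name is being compared as a constant string

Fix: Reference the column as customer without single quotes

Corrected query:
SELECT id, product, customer FROM orders WHERE customer = 'Frank'

Result:
id | product | customer
---+---------+---------
3  | Charger | Frank   
5  | Tablet  | Frank   
6  | Tablet  | Frank   
7  | Laptop  | Frank   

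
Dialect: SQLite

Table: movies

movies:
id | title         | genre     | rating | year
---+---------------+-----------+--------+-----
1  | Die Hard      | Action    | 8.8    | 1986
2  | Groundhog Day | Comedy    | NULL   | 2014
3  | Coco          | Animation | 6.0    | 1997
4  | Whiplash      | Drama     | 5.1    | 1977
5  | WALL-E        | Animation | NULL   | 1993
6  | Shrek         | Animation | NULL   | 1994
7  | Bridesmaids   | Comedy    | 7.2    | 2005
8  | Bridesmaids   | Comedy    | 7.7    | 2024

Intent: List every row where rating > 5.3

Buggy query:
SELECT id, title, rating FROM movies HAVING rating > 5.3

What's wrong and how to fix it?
Bug: HAVING filters the output of aggregation, but this query has no GROUP BY and no aggregate functions, so SQLite rejects it (HAVING clause on a non-aggregate query); the condition here is per row

Fix: Replace HAVING with WHERE since the condition applies to individual rows

Corrected query:
SELECT id, title, rating FROM movies WHERE rating > 5.3

Result:
id | title       | rating
---+-------------+-------
1  | Die Hard    | 8.8   
3  | Coco        | 6     
7  | Bridesmaids | 7.2   
8  | Bridesmaids | 7.7   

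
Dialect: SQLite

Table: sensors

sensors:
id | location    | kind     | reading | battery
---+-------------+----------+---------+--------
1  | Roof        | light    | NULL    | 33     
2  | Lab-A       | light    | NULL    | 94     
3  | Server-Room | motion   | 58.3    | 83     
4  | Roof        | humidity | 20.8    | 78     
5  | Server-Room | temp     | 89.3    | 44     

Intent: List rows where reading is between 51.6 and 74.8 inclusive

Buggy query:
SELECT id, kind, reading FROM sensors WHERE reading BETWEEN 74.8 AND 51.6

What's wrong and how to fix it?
Bug: The bounds are reversed; BETWEEN a AND b requires a <= b to match anything

Fix: Write BETWEEN 51.6 AND 74.8

Corrected query:
SELECT id, kind, reading FROM sensors WHERE reading BETWEEN 51.6 AND 74.8

Result:
id | kind   | reading
---+--------+--------
3  | motion | 58.3   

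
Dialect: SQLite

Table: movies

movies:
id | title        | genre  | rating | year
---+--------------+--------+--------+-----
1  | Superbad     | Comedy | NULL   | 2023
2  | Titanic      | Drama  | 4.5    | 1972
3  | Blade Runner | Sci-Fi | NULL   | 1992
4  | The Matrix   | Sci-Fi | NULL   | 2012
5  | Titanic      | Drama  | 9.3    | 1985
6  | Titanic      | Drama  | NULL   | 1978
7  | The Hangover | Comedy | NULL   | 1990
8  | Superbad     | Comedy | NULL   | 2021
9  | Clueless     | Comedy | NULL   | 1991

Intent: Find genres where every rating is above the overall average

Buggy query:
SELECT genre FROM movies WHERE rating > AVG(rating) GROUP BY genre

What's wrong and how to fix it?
Bug: AVG() is an aggregate; it can't sit directly in WHERE

Fix: Compute the overall average in a scalar subquery and compare each group's MIN against it in HAVING

Corrected query:
SELECT genre FROM movies GROUP BY genre HAVING MIN(rating) > (SELECT AVG(rating) FROM movies)

Result:
(no rows)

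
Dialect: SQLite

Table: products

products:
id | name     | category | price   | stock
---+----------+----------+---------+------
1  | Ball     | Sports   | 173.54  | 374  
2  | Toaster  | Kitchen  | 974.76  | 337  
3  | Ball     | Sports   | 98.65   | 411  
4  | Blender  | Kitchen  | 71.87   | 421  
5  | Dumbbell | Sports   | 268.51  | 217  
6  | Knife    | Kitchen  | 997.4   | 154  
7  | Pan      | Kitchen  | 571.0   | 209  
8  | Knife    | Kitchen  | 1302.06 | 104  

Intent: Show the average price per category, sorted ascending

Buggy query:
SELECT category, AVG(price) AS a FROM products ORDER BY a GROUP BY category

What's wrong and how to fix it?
Bug: ORDER BY appears before GROUP BY; SQL clause order requires GROUP BY first

Fix: Move ORDER BY to the end, after GROUP BY

Corrected query:
SELECT category, AVG(price) AS a FROM products GROUP BY category ORDER BY a

Result:
category | a         
---------+-----------
Sports   | 180.233333
Kitchen  | 783.418   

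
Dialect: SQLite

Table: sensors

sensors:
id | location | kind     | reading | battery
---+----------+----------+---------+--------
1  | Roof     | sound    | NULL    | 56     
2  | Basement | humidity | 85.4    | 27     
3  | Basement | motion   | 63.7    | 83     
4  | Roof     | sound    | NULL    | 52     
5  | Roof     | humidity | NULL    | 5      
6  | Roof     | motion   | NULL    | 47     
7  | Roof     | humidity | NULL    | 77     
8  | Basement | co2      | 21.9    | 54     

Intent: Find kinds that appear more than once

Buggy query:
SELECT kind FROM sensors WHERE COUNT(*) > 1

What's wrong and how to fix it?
Bug: COUNT(*) is an aggregate and cannot be used in WHERE

Fix: GROUP BY kind, then filter groups with HAVING COUNT(*) > 1

Corrected query:
SELECT kind FROM sensors GROUP BY kind HAVING COUNT(*) > 1

Result:
kind    
--------
humidity
motion  
sound   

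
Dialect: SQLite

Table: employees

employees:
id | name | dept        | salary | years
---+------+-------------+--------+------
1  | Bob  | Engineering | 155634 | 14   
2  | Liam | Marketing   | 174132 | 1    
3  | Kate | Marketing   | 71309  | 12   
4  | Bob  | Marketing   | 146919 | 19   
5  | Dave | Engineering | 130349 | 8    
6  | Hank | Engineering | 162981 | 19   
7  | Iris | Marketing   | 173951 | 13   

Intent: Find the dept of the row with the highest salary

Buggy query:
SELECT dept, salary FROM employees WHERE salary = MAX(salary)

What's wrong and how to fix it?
Bug: MAX(salary) is an aggregate and cannot be used directly in WHERE

Fix: Use a subquery: WHERE salary = (SELECT MAX(salary) FROM employees)

Corrected query:
SELECT dept, salary FROM employees WHERE salary = (SELECT MAX(salary) FROM employees)

Result:
dept      | salary
----------+-------
Marketing | 174132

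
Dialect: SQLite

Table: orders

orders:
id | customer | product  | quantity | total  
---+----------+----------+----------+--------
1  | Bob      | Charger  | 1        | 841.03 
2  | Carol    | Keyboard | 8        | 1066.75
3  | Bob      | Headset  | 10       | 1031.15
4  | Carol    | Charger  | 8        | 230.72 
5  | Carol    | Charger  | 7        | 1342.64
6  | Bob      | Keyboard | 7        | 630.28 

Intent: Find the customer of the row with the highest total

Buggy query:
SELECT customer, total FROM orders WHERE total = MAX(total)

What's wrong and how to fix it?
Bug: WHERE is evaluated per row; an aggregate over the whole table isn't defined there

Fix: Wrap MAX in a scalar subquery so WHERE compares against a single value

Corrected query:
SELECT customer, total FROM orders WHERE total = (SELECT MAX(total) FROM orders)

Result:
customer | total  
---------+--------
Carol    | 1342.64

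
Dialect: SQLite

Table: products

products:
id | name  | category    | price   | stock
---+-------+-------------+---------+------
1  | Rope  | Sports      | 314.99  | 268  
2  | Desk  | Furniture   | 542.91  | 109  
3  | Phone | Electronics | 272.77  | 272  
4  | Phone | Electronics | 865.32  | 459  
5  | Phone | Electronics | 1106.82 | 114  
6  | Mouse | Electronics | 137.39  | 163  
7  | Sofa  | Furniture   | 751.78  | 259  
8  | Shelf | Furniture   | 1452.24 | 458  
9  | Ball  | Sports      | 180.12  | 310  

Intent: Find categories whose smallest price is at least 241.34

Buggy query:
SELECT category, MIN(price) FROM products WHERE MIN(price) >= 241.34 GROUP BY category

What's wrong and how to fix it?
Bug: MIN() in WHERE is a misuse of aggregate

Fix: Replace WHERE with HAVING after the GROUP BY

Corrected query:
SELECT category, MIN(price) FROM products GROUP BY category HAVING MIN(price) >= 241.34

Result:
category  | MIN(price)
----------+-----------
Furniture | 542.91    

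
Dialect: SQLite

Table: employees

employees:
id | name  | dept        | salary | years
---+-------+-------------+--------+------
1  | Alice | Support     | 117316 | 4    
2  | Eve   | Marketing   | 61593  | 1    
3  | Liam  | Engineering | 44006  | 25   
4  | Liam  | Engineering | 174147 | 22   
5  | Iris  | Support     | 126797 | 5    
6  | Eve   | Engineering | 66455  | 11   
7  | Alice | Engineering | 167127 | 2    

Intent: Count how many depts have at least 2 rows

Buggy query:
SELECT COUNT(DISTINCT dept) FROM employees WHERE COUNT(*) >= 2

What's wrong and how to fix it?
Bug: COUNT(*) cannot appear in WHERE; the per-group count doesn't exist yet

Fix: Group first with HAVING COUNT(*) >= 2, then COUNT the resulting groups

Corrected query:
SELECT COUNT(*) FROM (SELECT dept FROM employees GROUP BY dept HAVING COUNT(*) >= 2)

Result:
COUNT(*)
--------
2       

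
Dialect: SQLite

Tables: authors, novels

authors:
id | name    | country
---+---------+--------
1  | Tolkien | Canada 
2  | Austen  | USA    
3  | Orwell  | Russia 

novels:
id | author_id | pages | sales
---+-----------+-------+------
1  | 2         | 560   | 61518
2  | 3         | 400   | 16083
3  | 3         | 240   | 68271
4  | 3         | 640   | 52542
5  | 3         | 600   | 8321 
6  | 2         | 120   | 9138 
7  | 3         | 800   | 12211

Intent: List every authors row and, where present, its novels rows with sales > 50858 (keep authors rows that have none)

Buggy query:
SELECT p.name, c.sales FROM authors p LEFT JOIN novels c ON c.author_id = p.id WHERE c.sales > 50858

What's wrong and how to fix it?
Bug: A WHERE condition on the right-hand table after LEFT JOIN drops unmatched parents

Fix: Move the right-table condition into the ON clause so unmatched parents are kept

Corrected query:
SELECT p.name, c.sales FROM authors p LEFT JOIN novels c ON c.author_id = p.id AND c.sales > 50858

Result:
name    | sales
--------+------
Tolkien | NULL 
Austen  | 61518
Orwell  | 52542
Orwell  | 68271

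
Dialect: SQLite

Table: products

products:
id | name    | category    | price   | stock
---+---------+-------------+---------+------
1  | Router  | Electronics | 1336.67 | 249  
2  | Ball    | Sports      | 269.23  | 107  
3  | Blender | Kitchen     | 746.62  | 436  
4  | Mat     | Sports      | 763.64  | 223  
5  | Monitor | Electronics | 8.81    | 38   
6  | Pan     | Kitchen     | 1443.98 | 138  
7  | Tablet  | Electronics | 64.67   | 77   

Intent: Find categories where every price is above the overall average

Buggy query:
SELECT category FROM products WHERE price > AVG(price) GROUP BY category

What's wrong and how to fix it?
Bug: AVG() is an aggregate; it can't sit directly in WHERE

Fix: Compute the overall average in a scalar subquery and compare each group's MIN against it in HAVING

Corrected query:
SELECT category FROM products GROUP BY category HAVING MIN(price) > (SELECT AVG(price) FROM products)

Result:
category
--------
Kitchen 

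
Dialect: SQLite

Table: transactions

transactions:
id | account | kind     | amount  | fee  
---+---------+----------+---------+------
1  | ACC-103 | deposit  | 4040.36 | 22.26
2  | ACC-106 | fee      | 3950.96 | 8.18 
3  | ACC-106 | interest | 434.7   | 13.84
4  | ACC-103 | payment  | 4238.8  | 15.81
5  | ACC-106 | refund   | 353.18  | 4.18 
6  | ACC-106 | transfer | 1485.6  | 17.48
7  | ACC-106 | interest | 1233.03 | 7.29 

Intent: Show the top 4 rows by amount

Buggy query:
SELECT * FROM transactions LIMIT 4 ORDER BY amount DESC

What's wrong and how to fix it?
Bug: ORDER BY cannot follow LIMIT; LIMIT is the final clause

Fix: Swap the clauses: ORDER BY first, then LIMIT

Corrected query:
SELECT * FROM transactions ORDER BY amount DESC LIMIT 4

Result:
id | account | kind     | amount  | fee  
---+---------+----------+---------+------
4  | ACC-103 | payment  | 4238.8  | 15.81
1  | ACC-103 | deposit  | 4040.36 | 22.26
2  | ACC-106 | fee      | 3950.96 | 8.18 
6  | ACC-106 | transfer | 1485.6  | 17.48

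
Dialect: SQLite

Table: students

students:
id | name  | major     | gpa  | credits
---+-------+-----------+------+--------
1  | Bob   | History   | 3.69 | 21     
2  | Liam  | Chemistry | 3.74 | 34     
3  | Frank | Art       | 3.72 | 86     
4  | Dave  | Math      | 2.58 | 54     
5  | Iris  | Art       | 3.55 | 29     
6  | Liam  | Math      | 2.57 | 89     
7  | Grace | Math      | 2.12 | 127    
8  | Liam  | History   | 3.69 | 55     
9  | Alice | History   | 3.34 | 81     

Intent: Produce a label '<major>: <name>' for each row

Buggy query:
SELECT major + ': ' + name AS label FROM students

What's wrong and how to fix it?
Bug: SQLite uses || for string concatenation; + coerces text to numbers (yielding 0)

Fix: Use the || operator for string concatenation

Corrected query:
SELECT major || ': ' || name AS label FROM students

Result:
label          
---------------
History: Bob   
Chemistry: Liam
Art: Frank     
Math: Dave     
Art: Iris      
Math: Liam     
Math: Grace    
History: Liam  
History: Alice 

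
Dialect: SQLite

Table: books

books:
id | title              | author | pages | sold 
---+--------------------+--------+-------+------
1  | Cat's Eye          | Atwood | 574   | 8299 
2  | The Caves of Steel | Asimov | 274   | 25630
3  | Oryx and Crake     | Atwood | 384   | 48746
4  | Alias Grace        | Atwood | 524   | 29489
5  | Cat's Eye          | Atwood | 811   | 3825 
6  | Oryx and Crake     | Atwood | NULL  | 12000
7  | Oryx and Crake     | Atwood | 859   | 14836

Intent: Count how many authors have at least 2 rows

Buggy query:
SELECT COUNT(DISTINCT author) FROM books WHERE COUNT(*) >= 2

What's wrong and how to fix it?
Bug: WHERE filters individual rows, not groups, so a group-level COUNT is invalid there

Fix: Use a subquery that GROUPs and filters with HAVING, then count its rows

Corrected query:
SELECT COUNT(*) FROM (SELECT author FROM books GROUP BY author HAVING COUNT(*) >= 2)

Result:
COUNT(*)
--------
1       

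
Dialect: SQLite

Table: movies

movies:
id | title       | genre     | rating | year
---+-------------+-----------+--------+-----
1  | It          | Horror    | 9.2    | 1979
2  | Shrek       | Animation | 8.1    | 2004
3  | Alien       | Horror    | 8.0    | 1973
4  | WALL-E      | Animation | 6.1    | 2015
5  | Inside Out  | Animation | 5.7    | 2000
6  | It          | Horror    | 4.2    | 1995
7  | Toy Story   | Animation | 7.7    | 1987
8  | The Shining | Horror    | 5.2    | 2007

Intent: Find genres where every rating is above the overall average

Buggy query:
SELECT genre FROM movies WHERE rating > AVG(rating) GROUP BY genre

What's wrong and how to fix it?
Bug: WHERE evaluates per row before aggregation, so AVG() is unavailable

Fix: Use a subquery for AVG and a HAVING MIN(...) filter so the condition holds for every row in the group

Corrected query:
SELECT genre FROM movies GROUP BY genre HAVING MIN(rating) > (SELECT AVG(rating) FROM movies)

Result:
(no rows)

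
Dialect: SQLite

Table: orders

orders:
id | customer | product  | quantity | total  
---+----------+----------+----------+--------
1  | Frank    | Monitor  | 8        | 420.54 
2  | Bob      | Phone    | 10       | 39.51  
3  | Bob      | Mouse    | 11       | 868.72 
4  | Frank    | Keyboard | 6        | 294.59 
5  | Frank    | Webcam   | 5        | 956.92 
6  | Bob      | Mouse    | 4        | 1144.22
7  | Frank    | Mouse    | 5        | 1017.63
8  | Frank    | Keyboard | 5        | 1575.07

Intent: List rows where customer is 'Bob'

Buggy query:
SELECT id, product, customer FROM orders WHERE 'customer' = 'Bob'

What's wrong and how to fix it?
Bug: Single quotes denote string literals in SQL; the column name is being compared as a constant string

Fix: Reference the column as customer without single quotes

Corrected query:
SELECT id, product, customer FROM orders WHERE customer = 'Bob'

Result:
id | product | customer
---+---------+---------
2  | Phone   | Bob     
3  | Mouse   | Bob     
6  | Mouse   | Bob     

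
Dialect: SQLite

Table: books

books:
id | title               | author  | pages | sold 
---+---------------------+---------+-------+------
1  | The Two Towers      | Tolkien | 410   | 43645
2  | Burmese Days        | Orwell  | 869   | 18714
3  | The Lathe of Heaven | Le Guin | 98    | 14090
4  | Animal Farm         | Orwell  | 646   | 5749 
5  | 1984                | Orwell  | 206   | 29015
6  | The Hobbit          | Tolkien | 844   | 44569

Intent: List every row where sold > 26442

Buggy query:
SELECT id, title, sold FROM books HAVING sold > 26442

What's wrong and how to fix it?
Bug: This is a non-aggregate query (no GROUP BY, no aggregates), so in SQLite the HAVING clause is invalid here; a row-level condition belongs in WHERE

Fix: Use WHERE for row-level filtering

Corrected query:
SELECT id, title, sold FROM books WHERE sold > 26442

Result:
id | title          | sold 
---+----------------+------
1  | The Two Towers | 43645
5  | 1984           | 29015
6  | The Hobbit     | 44569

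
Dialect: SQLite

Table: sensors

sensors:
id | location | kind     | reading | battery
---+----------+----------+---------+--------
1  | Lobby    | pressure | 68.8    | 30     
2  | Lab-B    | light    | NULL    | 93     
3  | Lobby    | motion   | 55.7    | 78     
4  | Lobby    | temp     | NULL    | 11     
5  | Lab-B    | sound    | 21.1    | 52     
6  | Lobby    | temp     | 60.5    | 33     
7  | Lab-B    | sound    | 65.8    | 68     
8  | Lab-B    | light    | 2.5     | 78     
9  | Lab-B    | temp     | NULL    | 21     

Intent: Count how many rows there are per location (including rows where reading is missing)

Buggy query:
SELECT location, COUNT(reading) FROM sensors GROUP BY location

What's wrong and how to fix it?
Bug: COUNT(reading) skips NULLs, so groups with missing reading are undercounted

Fix: Use COUNT(*) to count all rows regardless of NULL

Corrected query:
SELECT location, COUNT(*) FROM sensors GROUP BY location

Result:
location | COUNT(*)
---------+---------
Lab-B    | 5       
Lobby    | 4       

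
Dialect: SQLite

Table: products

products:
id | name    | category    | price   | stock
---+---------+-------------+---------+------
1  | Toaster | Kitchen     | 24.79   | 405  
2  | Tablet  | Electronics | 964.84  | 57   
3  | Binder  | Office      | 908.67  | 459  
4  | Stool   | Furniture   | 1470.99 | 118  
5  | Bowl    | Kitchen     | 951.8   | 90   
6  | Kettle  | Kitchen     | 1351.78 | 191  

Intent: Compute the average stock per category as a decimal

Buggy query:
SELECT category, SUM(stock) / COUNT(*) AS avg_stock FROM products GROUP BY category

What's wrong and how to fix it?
Bug: SUM(stock) and COUNT(*) are both integers; the division truncates the fractional part

Fix: Cast one side to REAL so the division keeps the fractional part

Corrected query:
SELECT category, SUM(stock) * 1.0 / COUNT(*) AS avg_stock FROM products GROUP BY category

Result:
category    | avg_stock 
------------+-----------
Electronics | 57        
Furniture   | 118       
Kitchen     | 228.666667
Office      | 459       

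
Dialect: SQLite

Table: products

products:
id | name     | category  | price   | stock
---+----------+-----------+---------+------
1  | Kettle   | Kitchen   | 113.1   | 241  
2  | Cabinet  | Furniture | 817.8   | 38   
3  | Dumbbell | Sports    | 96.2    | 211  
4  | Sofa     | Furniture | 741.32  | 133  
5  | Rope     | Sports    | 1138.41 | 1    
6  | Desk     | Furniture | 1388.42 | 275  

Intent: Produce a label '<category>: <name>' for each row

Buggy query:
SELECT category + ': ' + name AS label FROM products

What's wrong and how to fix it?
Bug: SQLite uses || for string concatenation; + coerces text to numbers (yielding 0)

Fix: Replace + with || to concatenate text

Corrected query:
SELECT category || ': ' || name AS label FROM products

Result:
label             
------------------
Kitchen: Kettle   
Furniture: Cabinet
Sports: Dumbbell  
Furniture: Sofa   
Sports: Rope      
Furniture: Desk   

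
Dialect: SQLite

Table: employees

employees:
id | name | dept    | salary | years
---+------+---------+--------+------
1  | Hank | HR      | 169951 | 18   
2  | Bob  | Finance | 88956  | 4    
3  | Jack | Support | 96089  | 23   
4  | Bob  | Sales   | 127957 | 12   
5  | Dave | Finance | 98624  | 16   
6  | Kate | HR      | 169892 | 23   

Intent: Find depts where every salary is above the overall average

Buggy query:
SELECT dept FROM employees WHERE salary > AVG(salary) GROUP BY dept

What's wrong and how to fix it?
Bug: WHERE evaluates per row before aggregation, so AVG() is unavailable

Fix: Use a subquery for AVG and a HAVING MIN(...) filter so the condition holds for every row in the group

Corrected query:
SELECT dept FROM employees GROUP BY dept HAVING MIN(salary) > (SELECT AVG(salary) FROM employees)

Result:
dept 
-----
HR   
Sales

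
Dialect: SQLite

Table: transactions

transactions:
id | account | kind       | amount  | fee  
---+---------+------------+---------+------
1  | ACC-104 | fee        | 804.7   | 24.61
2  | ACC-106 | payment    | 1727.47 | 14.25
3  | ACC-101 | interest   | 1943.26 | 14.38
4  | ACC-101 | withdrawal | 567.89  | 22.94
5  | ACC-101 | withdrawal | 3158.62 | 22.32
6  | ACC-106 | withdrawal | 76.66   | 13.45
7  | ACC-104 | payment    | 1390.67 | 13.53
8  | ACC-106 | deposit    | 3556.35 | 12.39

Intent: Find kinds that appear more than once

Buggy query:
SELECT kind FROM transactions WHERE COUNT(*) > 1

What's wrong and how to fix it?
Bug: COUNT(*) is an aggregate and cannot be used in WHERE

Fix: Group first, then use HAVING for the count condition

Corrected query:
SELECT kind FROM transactions GROUP BY kind HAVING COUNT(*) > 1

Result:
kind      
----------
payment   
withdrawal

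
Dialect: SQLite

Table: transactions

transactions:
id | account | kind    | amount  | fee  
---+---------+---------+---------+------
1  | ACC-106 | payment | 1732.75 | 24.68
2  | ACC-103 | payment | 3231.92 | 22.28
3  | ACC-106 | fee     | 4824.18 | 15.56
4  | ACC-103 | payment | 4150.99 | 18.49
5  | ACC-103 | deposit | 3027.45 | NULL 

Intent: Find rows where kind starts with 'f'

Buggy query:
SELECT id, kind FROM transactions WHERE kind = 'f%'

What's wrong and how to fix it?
Bug: '=' compares the literal string including the % character; pattern matching needs LIKE

Fix: Use LIKE for wildcard pattern matching

Corrected query:
SELECT id, kind FROM transactions WHERE kind LIKE 'f%'

Result:
id | kind
---+-----
3  | fee 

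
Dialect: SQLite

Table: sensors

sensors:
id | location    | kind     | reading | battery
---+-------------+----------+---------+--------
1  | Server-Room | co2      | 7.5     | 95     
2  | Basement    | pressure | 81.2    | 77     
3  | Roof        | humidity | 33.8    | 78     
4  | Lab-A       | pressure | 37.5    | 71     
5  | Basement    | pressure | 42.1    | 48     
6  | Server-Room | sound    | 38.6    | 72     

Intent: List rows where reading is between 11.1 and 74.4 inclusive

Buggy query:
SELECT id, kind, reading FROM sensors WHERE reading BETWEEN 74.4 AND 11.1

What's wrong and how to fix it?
Bug: The bounds are reversed; BETWEEN a AND b requires a <= b to match anything

Fix: Swap the bounds so the smaller value comes first

Corrected query:
SELECT id, kind, reading FROM sensors WHERE reading BETWEEN 11.1 AND 74.4

Result:
id | kind     | reading
---+----------+--------
3  | humidity | 33.8   
4  | pressure | 37.5   
5  | pressure | 42.1   
6  | sound    | 38.6   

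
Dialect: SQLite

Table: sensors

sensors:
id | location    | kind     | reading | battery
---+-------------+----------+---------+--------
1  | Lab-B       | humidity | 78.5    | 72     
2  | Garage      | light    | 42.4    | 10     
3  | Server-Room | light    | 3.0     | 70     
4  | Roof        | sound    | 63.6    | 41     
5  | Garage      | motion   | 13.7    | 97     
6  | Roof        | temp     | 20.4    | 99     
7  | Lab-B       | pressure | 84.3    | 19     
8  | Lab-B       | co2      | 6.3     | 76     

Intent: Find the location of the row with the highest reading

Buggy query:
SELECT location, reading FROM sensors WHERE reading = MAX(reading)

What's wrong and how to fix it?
Bug: MAX(reading) is an aggregate and cannot be used directly in WHERE

Fix: Wrap MAX in a scalar subquery so WHERE compares against a single value

Corrected query:
SELECT location, reading FROM sensors WHERE reading = (SELECT MAX(reading) FROM sensors)

Result:
location | reading
---------+--------
Lab-B    | 84.3   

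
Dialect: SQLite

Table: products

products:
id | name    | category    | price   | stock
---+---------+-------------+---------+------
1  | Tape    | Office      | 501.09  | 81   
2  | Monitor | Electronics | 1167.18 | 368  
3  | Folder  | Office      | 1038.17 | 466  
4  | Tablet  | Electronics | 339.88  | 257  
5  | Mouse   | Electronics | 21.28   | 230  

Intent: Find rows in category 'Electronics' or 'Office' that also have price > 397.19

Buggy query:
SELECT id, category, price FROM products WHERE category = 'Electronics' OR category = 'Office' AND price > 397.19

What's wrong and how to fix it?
Bug: AND binds tighter than OR, so this parses as category = 'Electronics' OR (category = 'Office' AND price > 397.19)

Fix: Add parentheses around the OR so the AND applies to both alternatives

Corrected query:
SELECT id, category, price FROM products WHERE (category = 'Electronics' OR category = 'Office') AND price > 397.19

Result:
id | category    | price  
---+-------------+--------
1  | Office      | 501.09 
2  | Electronics | 1167.18
3  | Office      | 1038.17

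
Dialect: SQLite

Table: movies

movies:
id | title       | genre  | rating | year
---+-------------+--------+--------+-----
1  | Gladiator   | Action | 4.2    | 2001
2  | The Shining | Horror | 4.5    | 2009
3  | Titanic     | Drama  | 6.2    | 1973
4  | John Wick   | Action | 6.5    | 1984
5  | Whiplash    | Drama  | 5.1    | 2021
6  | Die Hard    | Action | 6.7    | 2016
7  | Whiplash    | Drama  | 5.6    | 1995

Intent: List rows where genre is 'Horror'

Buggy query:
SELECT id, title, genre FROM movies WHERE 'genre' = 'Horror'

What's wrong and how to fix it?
Bug: Single quotes denote string literals in SQL; the column name is being compared as a constant string

Fix: Reference the column as genre without single quotes

Corrected query:
SELECT id, title, genre FROM movies WHERE genre = 'Horror'

Result:
id | title       | genre 
---+-------------+-------
2  | The Shining | Horror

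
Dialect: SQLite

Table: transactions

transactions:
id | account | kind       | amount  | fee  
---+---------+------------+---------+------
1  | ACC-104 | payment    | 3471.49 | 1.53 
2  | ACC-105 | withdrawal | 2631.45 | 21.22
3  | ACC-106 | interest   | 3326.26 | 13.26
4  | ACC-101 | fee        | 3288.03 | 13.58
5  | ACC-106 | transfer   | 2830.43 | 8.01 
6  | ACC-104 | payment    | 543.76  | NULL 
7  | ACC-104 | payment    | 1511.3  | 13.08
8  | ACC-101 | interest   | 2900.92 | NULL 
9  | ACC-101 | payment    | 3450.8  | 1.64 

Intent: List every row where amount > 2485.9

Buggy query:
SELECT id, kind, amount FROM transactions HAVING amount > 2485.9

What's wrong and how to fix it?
Bug: This is a non-aggregate query (no GROUP BY, no aggregates), so in SQLite the HAVING clause is invalid here; a row-level condition belongs in WHERE

Fix: Use WHERE for row-level filtering

Corrected query:
SELECT id, kind, amount FROM transactions WHERE amount > 2485.9

Result:
id | kind       | amount 
---+------------+--------
1  | payment    | 3471.49
2  | withdrawal | 2631.45
3  | interest   | 3326.26
4  | fee        | 3288.03
5  | transfer   | 2830.43
8  | interest   | 2900.92
9  | payment    | 3450.8 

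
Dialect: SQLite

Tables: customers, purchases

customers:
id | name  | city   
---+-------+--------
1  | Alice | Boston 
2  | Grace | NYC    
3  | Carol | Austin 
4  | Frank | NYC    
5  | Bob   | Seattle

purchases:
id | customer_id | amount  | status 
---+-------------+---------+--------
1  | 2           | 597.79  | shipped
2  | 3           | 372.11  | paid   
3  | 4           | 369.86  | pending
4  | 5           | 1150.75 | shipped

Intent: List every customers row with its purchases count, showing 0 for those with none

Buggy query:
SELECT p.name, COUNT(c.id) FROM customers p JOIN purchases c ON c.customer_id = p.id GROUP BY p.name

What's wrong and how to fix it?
Bug: INNER JOIN drops customers rows that have no matching purchases rows

Fix: Use LEFT JOIN so parents without children still appear (COUNT(c.id) gives 0)

Corrected query:
SELECT p.name, COUNT(c.id) FROM customers p LEFT JOIN purchases c ON c.customer_id = p.id GROUP BY p.name

Result:
name  | COUNT(c.id)
------+------------
Alice | 0          
Bob   | 1          
Carol | 1          
Frank | 1          
Grace | 1          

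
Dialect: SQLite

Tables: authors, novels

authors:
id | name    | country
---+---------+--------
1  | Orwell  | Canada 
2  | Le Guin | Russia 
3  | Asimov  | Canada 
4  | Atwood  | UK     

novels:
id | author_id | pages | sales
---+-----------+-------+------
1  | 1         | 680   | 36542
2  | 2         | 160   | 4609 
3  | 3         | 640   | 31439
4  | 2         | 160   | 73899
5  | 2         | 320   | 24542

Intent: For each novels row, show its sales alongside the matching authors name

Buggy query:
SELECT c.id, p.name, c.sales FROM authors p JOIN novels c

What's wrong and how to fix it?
Bug: Missing join condition: each novels row is matched to all authors rows instead of just its own

Fix: Add ON c.author_id = p.id to the JOIN

Corrected query:
SELECT c.id, p.name, c.sales FROM authors p JOIN novels c ON c.author_id = p.id

Result:
id | name    | sales
---+---------+------
1  | Orwell  | 36542
2  | Le Guin | 4609 
3  | Asimov  | 31439
4  | Le Guin | 73899
5  | Le Guin | 24542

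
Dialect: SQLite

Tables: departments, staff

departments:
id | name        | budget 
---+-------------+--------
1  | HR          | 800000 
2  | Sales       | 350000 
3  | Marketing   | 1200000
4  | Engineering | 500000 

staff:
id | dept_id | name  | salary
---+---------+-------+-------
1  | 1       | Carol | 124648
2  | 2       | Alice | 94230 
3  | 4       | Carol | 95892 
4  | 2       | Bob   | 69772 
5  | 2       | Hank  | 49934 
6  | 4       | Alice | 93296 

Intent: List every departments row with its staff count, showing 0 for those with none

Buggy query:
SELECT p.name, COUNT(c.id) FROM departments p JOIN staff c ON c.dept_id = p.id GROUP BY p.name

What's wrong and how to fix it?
Bug: INNER JOIN drops departments rows that have no matching staff rows

Fix: Use LEFT JOIN so parents without children still appear (COUNT(c.id) gives 0)

Corrected query:
SELECT p.name, COUNT(c.id) FROM departments p LEFT JOIN staff c ON c.dept_id = p.id GROUP BY p.name

Result:
name        | COUNT(c.id)
------------+------------
Engineering | 2          
HR          | 1          
Marketing   | 0          
Sales       | 3          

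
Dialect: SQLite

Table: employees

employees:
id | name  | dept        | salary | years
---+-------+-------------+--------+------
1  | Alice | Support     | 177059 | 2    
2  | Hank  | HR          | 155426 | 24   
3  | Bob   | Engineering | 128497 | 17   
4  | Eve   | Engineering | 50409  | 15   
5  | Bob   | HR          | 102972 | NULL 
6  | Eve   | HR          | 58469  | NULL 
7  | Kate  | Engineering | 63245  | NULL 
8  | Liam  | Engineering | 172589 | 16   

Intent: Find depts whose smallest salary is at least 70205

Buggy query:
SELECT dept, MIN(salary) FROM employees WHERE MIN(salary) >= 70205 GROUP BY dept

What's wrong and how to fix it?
Bug: MIN() in WHERE is a misuse of aggregate

Fix: Replace WHERE with HAVING after the GROUP BY

Corrected query:
SELECT dept, MIN(salary) FROM employees GROUP BY dept HAVING MIN(salary) >= 70205

Result:
dept    | MIN(salary)
--------+------------
Support | 177059     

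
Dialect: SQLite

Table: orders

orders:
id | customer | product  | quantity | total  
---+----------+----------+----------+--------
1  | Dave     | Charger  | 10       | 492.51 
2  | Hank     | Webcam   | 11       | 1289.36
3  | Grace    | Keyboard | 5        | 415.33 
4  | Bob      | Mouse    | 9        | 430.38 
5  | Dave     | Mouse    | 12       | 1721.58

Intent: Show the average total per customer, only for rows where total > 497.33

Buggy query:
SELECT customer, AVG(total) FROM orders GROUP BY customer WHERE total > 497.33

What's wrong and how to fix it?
Bug: WHERE cannot follow GROUP BY

Fix: Place WHERE between FROM and GROUP BY

Corrected query:
SELECT customer, AVG(total) FROM orders WHERE total > 497.33 GROUP BY customer

Result:
customer | AVG(total)
---------+-----------
Dave     | 1721.58   
Hank     | 1289.36   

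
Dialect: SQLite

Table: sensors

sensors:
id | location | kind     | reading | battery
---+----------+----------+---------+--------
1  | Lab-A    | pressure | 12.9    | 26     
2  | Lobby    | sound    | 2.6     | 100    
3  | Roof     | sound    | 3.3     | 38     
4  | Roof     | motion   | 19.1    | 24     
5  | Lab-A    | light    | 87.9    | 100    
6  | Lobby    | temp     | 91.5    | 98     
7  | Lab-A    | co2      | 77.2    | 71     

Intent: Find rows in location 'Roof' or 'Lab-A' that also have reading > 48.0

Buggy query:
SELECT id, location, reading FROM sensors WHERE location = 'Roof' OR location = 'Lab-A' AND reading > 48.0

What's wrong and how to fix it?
Bug: AND binds tighter than OR, so this parses as location = 'Roof' OR (location = 'Lab-A' AND reading > 48.0)

Fix: Add parentheses around the OR so the AND applies to both alternatives

Corrected query:
SELECT id, location, reading FROM sensors WHERE (location = 'Roof' OR location = 'Lab-A') AND reading > 48.0

Result:
id | location | reading
---+----------+--------
5  | Lab-A    | 87.9   
7  | Lab-A    | 77.2   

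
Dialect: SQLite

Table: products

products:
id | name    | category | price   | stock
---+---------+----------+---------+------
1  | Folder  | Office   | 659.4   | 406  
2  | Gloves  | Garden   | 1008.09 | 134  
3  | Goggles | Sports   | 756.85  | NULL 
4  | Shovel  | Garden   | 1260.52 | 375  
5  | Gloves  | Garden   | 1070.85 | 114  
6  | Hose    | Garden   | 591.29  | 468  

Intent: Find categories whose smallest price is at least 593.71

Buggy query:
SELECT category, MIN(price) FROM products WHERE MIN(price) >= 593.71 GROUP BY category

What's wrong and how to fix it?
Bug: Aggregates like MIN are computed per group after WHERE runs

Fix: Use HAVING for the per-group MIN condition

Corrected query:
SELECT category, MIN(price) FROM products GROUP BY category HAVING MIN(price) >= 593.71

Result:
category | MIN(price)
---------+-----------
Office   | 659.4     
Sports   | 756.85    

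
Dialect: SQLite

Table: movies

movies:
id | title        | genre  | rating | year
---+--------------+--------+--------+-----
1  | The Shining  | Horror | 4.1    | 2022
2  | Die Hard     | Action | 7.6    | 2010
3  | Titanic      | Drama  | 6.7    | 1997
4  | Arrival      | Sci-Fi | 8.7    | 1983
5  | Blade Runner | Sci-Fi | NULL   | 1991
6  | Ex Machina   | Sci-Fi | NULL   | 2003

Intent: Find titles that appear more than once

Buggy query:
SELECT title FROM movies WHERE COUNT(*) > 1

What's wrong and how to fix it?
Bug: COUNT(*) is an aggregate and cannot be used in WHERE

Fix: Group first, then use HAVING for the count condition

Corrected query:
SELECT title FROM movies GROUP BY title HAVING COUNT(*) > 1

Result:
(no rows)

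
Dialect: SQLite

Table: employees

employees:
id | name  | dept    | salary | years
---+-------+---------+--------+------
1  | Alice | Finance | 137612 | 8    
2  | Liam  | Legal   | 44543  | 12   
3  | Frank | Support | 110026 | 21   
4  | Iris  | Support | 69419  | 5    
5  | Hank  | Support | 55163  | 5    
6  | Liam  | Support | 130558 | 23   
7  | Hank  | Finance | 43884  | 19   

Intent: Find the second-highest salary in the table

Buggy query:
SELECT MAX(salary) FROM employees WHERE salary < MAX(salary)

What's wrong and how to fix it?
Bug: MAX(salary) on the right of the comparison is an aggregate-in-WHERE error

Fix: Put the inner MAX in a scalar subquery

Corrected query:
SELECT MAX(salary) FROM employees WHERE salary < (SELECT MAX(salary) FROM employees)

Result:
MAX(salary)
-----------
130558     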